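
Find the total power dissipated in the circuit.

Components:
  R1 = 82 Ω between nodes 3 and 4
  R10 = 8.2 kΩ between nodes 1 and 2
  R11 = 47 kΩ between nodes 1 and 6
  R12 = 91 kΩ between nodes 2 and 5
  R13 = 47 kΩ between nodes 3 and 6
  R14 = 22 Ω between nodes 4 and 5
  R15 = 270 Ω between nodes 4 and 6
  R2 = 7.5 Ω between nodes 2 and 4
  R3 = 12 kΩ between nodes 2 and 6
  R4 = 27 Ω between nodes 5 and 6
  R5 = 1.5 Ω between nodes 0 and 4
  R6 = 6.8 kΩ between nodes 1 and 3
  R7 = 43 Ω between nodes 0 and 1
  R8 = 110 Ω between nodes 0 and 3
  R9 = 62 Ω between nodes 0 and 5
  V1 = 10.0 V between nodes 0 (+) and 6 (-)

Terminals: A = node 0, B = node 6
Nodal analysis, taking node 6 as the 0 V reference.
Source V1 fixes V_0 = 10 V.
KCL at each unknown node (sum of currents leaving = 0; resistances in Ω):
  Node 1: (V_1 - V_3)/6800 + (V_1 - 10)/43 + (V_1 - V_2)/8200 + (V_1 - 0)/47000 = 0
  Node 2: (V_2 - V_4)/7.5 + (V_2 - 0)/12000 + (V_2 - V_1)/8200 + (V_2 - V_5)/91000 = 0
  Node 3: (V_3 - V_4)/82 + (V_3 - V_1)/6800 + (V_3 - 10)/110 + (V_3 - 0)/47000 = 0
  Node 4: (V_4 - V_3)/82 + (V_4 - V_2)/7.5 + (V_4 - 10)/1.5 + (V_4 - V_5)/22 + (V_4 - 0)/270 = 0
  Node 5: (V_5 - 0)/27 + (V_5 - 10)/62 + (V_5 - V_2)/91000 + (V_5 - V_4)/22 = 0
Collecting terms (coefficients in siemens):
  0.02355·V_1 - 0.000122·V_2 - 0.0001471·V_3 = 0.2326
  0.1335·V_2 - 0.000122·V_1 - 0.1333·V_4 - 0.00001099·V_5 = 0
  0.02145·V_3 - 0.0001471·V_1 - 0.0122·V_4 = 0.09091
  0.8614·V_4 - 0.1333·V_2 - 0.0122·V_3 - 0.04545·V_5 = 6.667
  0.09863·V_5 - 0.00001099·V_2 - 0.04545·V_4 = 0.1613
Solving these 5 simultaneous equations (Gaussian elimination) gives:
  V_1 = 9.988 V, V_2 = 9.696 V, V_3 = 9.821 V, V_4 = 9.702 V
  V_5 = 6.108 V
Power in each resistor, P = (ΔV)²/R:
  P_R1 = (9.821 - 9.702)²/82 = 0.0001716 W
  P_R2 = (9.696 - 9.702)²/7.5 = 0.000004942 W
  P_R3 = (9.696 - 0)²/12000 = 0.007834 W
  P_R4 = (6.108 - 0)²/27 = 1.382 W
  P_R5 = (10 - 9.702)²/1.5 = 0.05921 W
  P_R6 = (9.988 - 9.821)²/6800 = 0.000004134 W
  P_R7 = (10 - 9.988)²/43 = 0.000003201 W
  P_R8 = (10 - 9.821)²/110 = 0.0002926 W
  P_R9 = (10 - 6.108)²/62 = 0.2444 W
  P_R10 = (9.988 - 9.696)²/8200 = 0.00001043 W
  P_R11 = (9.988 - 0)²/47000 = 0.002123 W
  P_R12 = (9.696 - 6.108)²/91000 = 0.0001415 W
  P_R13 = (9.821 - 0)²/47000 = 0.002052 W
  P_R14 = (9.702 - 6.108)²/22 = 0.5873 W
  P_R15 = (9.702 - 0)²/270 = 0.3486 W
P_total = P_R1 + P_R2 + P_R3 + P_R4 + P_R5 + P_R6 + P_R7 + P_R8 + P_R9 + P_R10 + P_R11 + P_R12 + P_R13 + P_R14 + P_R15 = 2.634 W

Final answer: 2.634 W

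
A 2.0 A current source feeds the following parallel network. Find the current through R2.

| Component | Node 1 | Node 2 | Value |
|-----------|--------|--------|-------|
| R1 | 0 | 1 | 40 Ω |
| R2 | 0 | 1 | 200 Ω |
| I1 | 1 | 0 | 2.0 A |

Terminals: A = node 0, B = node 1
All resistors sit directly between nodes 0 and 1, so they are in parallel and share one voltage V; the full source current 2 A splits among them.
1/R_par = 1/40 + 1/200 = 0.03 S  =>  R_par = 33.33 Ω
V = I × R_par = 2 × 33.33 = 66.67 V
I_R2 = V/R2 = 66.67/200 = 0.3333 A

Final answer: 0.3333 A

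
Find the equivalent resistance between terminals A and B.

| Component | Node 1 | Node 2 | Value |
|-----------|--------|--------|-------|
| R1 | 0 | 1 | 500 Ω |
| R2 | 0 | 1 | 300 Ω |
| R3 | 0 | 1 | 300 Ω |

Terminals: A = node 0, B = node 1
Reduce the network between node 0 (A) and node 1 (B) by series/parallel combination:
  Rp1 = R1 ‖ R2 ‖ R3 (parallel, all between nodes 0 and 1) = 1/(1/500 + 1/300 + 1/300) = 115.4 Ω
R_eq = 115.4 Ω

Final answer: 115.4 Ω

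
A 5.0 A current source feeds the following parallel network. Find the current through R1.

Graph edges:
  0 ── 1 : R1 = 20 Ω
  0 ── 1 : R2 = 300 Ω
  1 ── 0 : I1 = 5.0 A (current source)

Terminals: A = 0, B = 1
All resistors sit directly between nodes 0 and 1, so they are in parallel and share one voltage V; the full source current 5 A splits among them.
1/R_par = 1/20 + 1/300 = 0.05333 S  =>  R_par = 18.75 Ω
V = I × R_par = 5 × 18.75 = 93.75 V
I_R1 = V/R1 = 93.75/20 = 4.688 A

Final answer: 4.688 A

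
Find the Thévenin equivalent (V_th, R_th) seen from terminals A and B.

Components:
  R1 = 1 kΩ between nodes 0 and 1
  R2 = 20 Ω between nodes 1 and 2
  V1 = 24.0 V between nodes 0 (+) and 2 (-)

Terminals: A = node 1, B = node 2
Step 1 — V_th is the open-circuit voltage V_A - V_B (nothing connected across the terminals).
Nodal analysis, taking node 2 as the 0 V reference.
Source V1 fixes V_0 = 24 V.
KCL at each unknown node (sum of currents leaving = 0; resistances in Ω):
  Node 1: (V_1 - 24)/1000 + (V_1 - 0)/20 = 0
Collecting terms: 0.051 × V_1 = 0.024  =>  V_1 = 0.4706 V
V_th = V_1 - V_2 = 0.4706 - 0 = 0.4706 V
Step 2 — R_th: zero the source — replace V1 by a short circuit (node 2 merges into node 0) — and find the resistance seen between A (node 1) and B (node 0).
Reduce the network between node 1 (A) and node 0 (B) by series/parallel combination:
  Rp1 = R1 ‖ R2 (parallel, both between nodes 0 and 1) = 1/(1/1000 + 1/20) = 19.61 Ω
R_th = 19.61 Ω

Final answer: V_th = 0.4706 V, R_th = 19.61 Ω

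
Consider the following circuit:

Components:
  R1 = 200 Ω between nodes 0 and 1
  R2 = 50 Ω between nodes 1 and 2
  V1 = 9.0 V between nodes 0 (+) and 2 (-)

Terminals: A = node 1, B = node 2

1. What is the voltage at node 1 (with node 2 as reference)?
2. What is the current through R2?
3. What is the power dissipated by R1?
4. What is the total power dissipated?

Nodal analysis, taking node 2 as the 0 V reference.
Source V1 fixes V_0 = 9 V.
KCL at each unknown node (sum of currents leaving = 0; resistances in Ω):
  Node 1: (V_1 - 9)/200 + (V_1 - 0)/50 = 0
Collecting terms: 0.025 × V_1 = 0.045  =>  V_1 = 1.8 V
Part 1:
  Read off the nodal solution: V_1 = 1.8 V
Part 2:
  I_R2 = (V_1 - V_2)/R2 = (1.8 - 0)/50 = 0.036 A
  Magnitude: I_R2 = 0.036 A
Part 3:
  I_R1 = (V_0 - V_1)/R1 = (9 - 1.8)/200 = 0.036 A
  P_R1 = I_R1² × R1 = (0.036)² × 200 = 0.2592 W
Part 4:
  Power in each resistor, P = (ΔV)²/R:
    P_R1 = (9 - 1.8)²/200 = 0.2592 W
    P_R2 = (1.8 - 0)²/50 = 0.0648 W
  P_total = P_R1 + P_R2 = 0.324 W

Final answers:
1. V_1 = 1.8 V
2. I_R2 = 0.036 A
3. P_R1 = 0.2592 W
4. P_total = 0.324 W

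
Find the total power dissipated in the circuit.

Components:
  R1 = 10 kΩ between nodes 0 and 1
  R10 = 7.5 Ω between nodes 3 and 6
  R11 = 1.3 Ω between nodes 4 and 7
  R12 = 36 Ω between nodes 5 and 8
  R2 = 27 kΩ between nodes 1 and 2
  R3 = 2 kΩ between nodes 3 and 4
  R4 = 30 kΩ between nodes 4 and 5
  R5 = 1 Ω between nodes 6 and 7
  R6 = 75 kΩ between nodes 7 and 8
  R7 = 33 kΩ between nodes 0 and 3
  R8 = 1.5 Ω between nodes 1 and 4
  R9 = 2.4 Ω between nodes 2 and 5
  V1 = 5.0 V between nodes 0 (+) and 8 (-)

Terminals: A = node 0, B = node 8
Nodal analysis, taking node 8 as the 0 V reference.
Source V1 fixes V_0 = 5 V.
KCL at each unknown node (sum of currents leaving = 0; resistances in Ω):
  Node 1: (V_1 - 5)/10000 + (V_1 - V_2)/27000 + (V_1 - V_4)/1.5 = 0
  Node 2: (V_2 - V_1)/27000 + (V_2 - V_5)/2.4 = 0
  Node 3: (V_3 - V_4)/2000 + (V_3 - 5)/33000 + (V_3 - V_6)/7.5 = 0
  Node 4: (V_4 - V_3)/2000 + (V_4 - V_5)/30000 + (V_4 - V_1)/1.5 + (V_4 - V_7)/1.3 = 0
  Node 5: (V_5 - V_4)/30000 + (V_5 - V_2)/2.4 + (V_5 - 0)/36 = 0
  Node 6: (V_6 - V_7)/1 + (V_6 - V_3)/7.5 = 0
  Node 7: (V_7 - V_6)/1 + (V_7 - 0)/75000 + (V_7 - V_4)/1.3 = 0
Collecting terms (coefficients in siemens):
  0.6668·V_1 - 0.00003704·V_2 - 0.6667·V_4 = 0.0005
  0.4167·V_2 - 0.00003704·V_1 - 0.4167·V_5 = 0
  0.1339·V_3 - 0.0005·V_4 - 0.1333·V_6 = 0.0001515
  1.436·V_4 - 0.6667·V_1 - 0.0005·V_3 - 0.00003333·V_5 - 0.7692·V_7 = 0
  0.4445·V_5 - 0.4167·V_2 - 0.00003333·V_4 = 0
  1.133·V_6 - 0.1333·V_3 - 1·V_7 = 0
  1.769·V_7 - 0.7692·V_4 - 1·V_6 = 0
Solving these 7 simultaneous equations (Gaussian elimination) gives:
  V_1 = 3.047 V, V_2 = 0.007969 V, V_3 = 3.047 V, V_4 = 3.047 V
  V_5 = 0.007699 V, V_6 = 3.047 V, V_7 = 3.047 V
Power in each resistor, P = (ΔV)²/R:
  P_R1 = (5 - 3.047)²/10000 = 0.0003815 W
  P_R2 = (3.047 - 0.007969)²/27000 = 0.000342 W
  P_R3 = (3.047 - 3.047)²/2000 = 0.0000000001376 W
  P_R4 = (3.047 - 0.007699)²/30000 = 0.0003079 W
  P_R5 = (3.047 - 3.047)²/1 = 0.00000000347 W
  P_R6 = (3.047 - 0)²/75000 = 0.0001238 W
  P_R7 = (5 - 3.047)²/33000 = 0.0001155 W
  P_R8 = (3.047 - 3.047)²/1.5 = 0.00000001027 W
  P_R9 = (0.007969 - 0.007699)²/2.4 = 0.0000000304 W
  P_R10 = (3.047 - 3.047)²/7.5 = 0.00000002603 W
  P_R11 = (3.047 - 3.047)²/1.3 = 0.0000000004347 W
  P_R12 = (0.007699 - 0)²/36 = 0.000001646 W
P_total = P_R1 + P_R2 + P_R3 + P_R4 + P_R5 + P_R6 + P_R7 + P_R8 + P_R9 + P_R10 + P_R11 + P_R12 = 0.001272 W

Final answer: 0.001272 W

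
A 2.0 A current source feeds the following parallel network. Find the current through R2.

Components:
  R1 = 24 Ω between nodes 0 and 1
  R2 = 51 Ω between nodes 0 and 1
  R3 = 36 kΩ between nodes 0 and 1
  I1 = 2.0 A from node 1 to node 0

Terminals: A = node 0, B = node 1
All resistors sit directly between nodes 0 and 1, so they are in parallel and share one voltage V; the full source current 2 A splits among them.
1/R_par = 1/24 + 1/51 + 1/36000 = 0.0613 S  =>  R_par = 16.31 Ω
V = I × R_par = 2 × 16.31 = 32.63 V
I_R2 = V/R2 = 32.63/51 = 0.6397 A

Final answer: 0.6397 A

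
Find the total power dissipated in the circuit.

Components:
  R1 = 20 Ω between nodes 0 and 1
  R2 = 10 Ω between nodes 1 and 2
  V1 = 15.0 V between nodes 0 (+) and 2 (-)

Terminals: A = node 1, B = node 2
Nodal analysis, taking node 2 as the 0 V reference.
Source V1 fixes V_0 = 15 V.
KCL at each unknown node (sum of currents leaving = 0; resistances in Ω):
  Node 1: (V_1 - 15)/20 + (V_1 - 0)/10 = 0
Collecting terms: 0.15 × V_1 = 0.75  =>  V_1 = 5 V
Power in each resistor, P = (ΔV)²/R:
  P_R1 = (15 - 5)²/20 = 5 W
  P_R2 = (5 - 0)²/10 = 2.5 W
P_total = P_R1 + P_R2 = 7.5 W

Final answer: 7.5 W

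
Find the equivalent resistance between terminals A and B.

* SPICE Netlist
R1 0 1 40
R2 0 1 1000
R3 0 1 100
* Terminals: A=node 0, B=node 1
Reduce the network between node 0 (A) and node 1 (B) by series/parallel combination:
  Rp1 = R1 ‖ R2 ‖ R3 (parallel, all between nodes 0 and 1) = 1/(1/40 + 1/1000 + 1/100) = 27.78 Ω
R_eq = 27.78 Ω

Final answer: 27.78 Ω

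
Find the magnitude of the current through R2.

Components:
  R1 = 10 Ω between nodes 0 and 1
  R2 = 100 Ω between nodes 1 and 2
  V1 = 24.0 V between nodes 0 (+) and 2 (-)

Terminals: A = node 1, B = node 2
Nodal analysis, taking node 2 as the 0 V reference.
Source V1 fixes V_0 = 24 V.
KCL at each unknown node (sum of currents leaving = 0; resistances in Ω):
  Node 1: (V_1 - 24)/10 + (V_1 - 0)/100 = 0
Collecting terms: 0.11 × V_1 = 2.4  =>  V_1 = 21.82 V
I_R2 = (V_1 - V_2)/R2 = (21.82 - 0)/100 = 0.2182 A
|I_R2| = 0.2182 A

Final answer: |I_R2| = 0.2182 A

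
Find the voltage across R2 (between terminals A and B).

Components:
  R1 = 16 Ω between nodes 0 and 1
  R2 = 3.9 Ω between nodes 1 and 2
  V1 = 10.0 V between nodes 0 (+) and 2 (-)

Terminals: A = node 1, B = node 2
R1 and R2 are in series across V1 (node 0 → node 1 → node 2), and the output A–B is taken across R2, so this is a voltage divider.
Series current: I = V1/(R1 + R2) = 10/(16 + 3.9) = 10/19.9 = 0.5025 A
V_R2 = I × R2 = V1 × R2/(R1 + R2) = 10 × 3.9/19.9 = 1.96 V

Final answer: 1.96 V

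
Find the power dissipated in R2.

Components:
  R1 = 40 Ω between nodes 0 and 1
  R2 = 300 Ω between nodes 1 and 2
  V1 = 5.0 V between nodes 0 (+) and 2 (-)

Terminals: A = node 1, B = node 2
Nodal analysis, taking node 2 as the 0 V reference.
Source V1 fixes V_0 = 5 V.
KCL at each unknown node (sum of currents leaving = 0; resistances in Ω):
  Node 1: (V_1 - 5)/40 + (V_1 - 0)/300 = 0
Collecting terms: 0.02833 × V_1 = 0.125  =>  V_1 = 4.412 V
I_R2 = (V_1 - V_2)/R2 = (4.412 - 0)/300 = 0.01471 A
P_R2 = I_R2² × R2 = (0.01471)² × 300 = 0.06488 W

Final answer: 0.06488 W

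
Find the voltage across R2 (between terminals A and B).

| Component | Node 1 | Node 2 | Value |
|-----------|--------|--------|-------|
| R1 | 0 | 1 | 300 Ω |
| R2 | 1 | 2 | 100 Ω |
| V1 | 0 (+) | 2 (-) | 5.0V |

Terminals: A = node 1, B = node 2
R1 and R2 are in series across V1 (node 0 → node 1 → node 2), and the output A–B is taken across R2, so this is a voltage divider.
Series current: I = V1/(R1 + R2) = 5/(300 + 100) = 5/400 = 0.0125 A
V_R2 = I × R2 = V1 × R2/(R1 + R2) = 5 × 100/400 = 1.25 V

Final answer: 1.25 V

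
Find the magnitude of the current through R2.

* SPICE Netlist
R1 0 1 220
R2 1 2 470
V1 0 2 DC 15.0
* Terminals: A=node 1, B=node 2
Nodal analysis, taking node 2 as the 0 V reference.
Source V1 fixes V_0 = 15 V.
KCL at each unknown node (sum of currents leaving = 0; resistances in Ω):
  Node 1: (V_1 - 15)/220 + (V_1 - 0)/470 = 0
Collecting terms: 0.006673 × V_1 = 0.06818  =>  V_1 = 10.22 V
I_R2 = (V_1 - V_2)/R2 = (10.22 - 0)/470 = 0.02174 A
|I_R2| = 0.02174 A

Final answer: |I_R2| = 0.02174 A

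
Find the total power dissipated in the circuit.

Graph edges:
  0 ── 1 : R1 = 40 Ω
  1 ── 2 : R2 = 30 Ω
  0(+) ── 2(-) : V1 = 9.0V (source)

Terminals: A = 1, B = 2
Nodal analysis, taking node 2 as the 0 V reference.
Source V1 fixes V_0 = 9 V.
KCL at each unknown node (sum of currents leaving = 0; resistances in Ω):
  Node 1: (V_1 - 9)/40 + (V_1 - 0)/30 = 0
Collecting terms: 0.05833 × V_1 = 0.225  =>  V_1 = 3.857 V
Power in each resistor, P = (ΔV)²/R:
  P_R1 = (9 - 3.857)²/40 = 0.6612 W
  P_R2 = (3.857 - 0)²/30 = 0.4959 W
P_total = P_R1 + P_R2 = 1.157 W

Final answer: 1.157 W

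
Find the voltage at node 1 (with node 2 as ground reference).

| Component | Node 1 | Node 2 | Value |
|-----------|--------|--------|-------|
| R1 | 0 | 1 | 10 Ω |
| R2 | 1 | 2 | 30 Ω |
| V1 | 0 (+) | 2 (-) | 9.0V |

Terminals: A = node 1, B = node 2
Nodal analysis, taking node 2 as the 0 V reference.
Source V1 fixes V_0 = 9 V.
KCL at each unknown node (sum of currents leaving = 0; resistances in Ω):
  Node 1: (V_1 - 9)/10 + (V_1 - 0)/30 = 0
Collecting terms: 0.1333 × V_1 = 0.9  =>  V_1 = 6.75 V
The requested potential is V_1 = 6.75 V.

Final answer: V_1 = 6.75 V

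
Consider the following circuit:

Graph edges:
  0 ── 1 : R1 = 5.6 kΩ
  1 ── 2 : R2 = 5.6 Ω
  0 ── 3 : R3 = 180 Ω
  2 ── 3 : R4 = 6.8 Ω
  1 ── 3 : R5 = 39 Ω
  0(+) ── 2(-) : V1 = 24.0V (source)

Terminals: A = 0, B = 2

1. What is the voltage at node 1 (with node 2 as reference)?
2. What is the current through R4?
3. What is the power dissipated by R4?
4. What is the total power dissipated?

Nodal analysis, taking node 2 as the 0 V reference.
Source V1 fixes V_0 = 24 V.
KCL at each unknown node (sum of currents leaving = 0; resistances in Ω):
  Node 1: (V_1 - 24)/5600 + (V_1 - 0)/5.6 + (V_1 - V_3)/39 = 0
  Node 3: (V_3 - 24)/180 + (V_3 - 0)/6.8 + (V_3 - V_1)/39 = 0
Collecting terms (coefficients in siemens):
  0.2044·V_1 - 0.02564·V_3 = 0.004286
  0.1783·V_3 - 0.02564·V_1 = 0.1333
Determinant D = (0.2044)(0.1783) - (-0.02564)(-0.02564) = 0.03578
V_1 = [(0.004286)(0.1783) - (-0.02564)(0.1333)]/D = 0.1169 V
V_3 = [(0.2044)(0.1333) - (0.004286)(-0.02564)]/D = 0.7648 V
Part 1:
  Read off the nodal solution: V_1 = 0.1169 V
Part 2:
  I_R4 = (V_2 - V_3)/R4 = (0 - 0.7648)/6.8 = -0.1125 A
  Magnitude: I_R4 = 0.1125 A
Part 3:
  I_R4 = (V_2 - V_3)/R4 = (0 - 0.7648)/6.8 = -0.1125 A
  P_R4 = I_R4² × R4 = (-0.1125)² × 6.8 = 0.08602 W
Part 4:
  Power in each resistor, P = (ΔV)²/R:
    P_R1 = (24 - 0.1169)²/5600 = 0.1019 W
    P_R2 = (0.1169 - 0)²/5.6 = 0.002441 W
    P_R3 = (24 - 0.7648)²/180 = 2.999 W
    P_R4 = (0 - 0.7648)²/6.8 = 0.08602 W
    P_R5 = (0.1169 - 0.7648)²/39 = 0.01076 W
  P_total = P_R1 + P_R2 + P_R3 + P_R4 + P_R5 = 3.2 W

Final answers:
1. V_1 = 0.1169 V
2. I_R4 = 0.1125 A
3. P_R4 = 0.08602 W
4. P_total = 3.2 W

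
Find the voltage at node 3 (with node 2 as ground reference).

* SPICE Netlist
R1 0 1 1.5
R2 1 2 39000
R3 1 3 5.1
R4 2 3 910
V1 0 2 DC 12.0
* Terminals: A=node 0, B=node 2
Nodal analysis, taking node 2 as the 0 V reference.
Source V1 fixes V_0 = 12 V.
KCL at each unknown node (sum of currents leaving = 0; resistances in Ω):
  Node 1: (V_1 - 12)/1.5 + (V_1 - 0)/39000 + (V_1 - V_3)/5.1 = 0
  Node 3: (V_3 - V_1)/5.1 + (V_3 - 0)/910 = 0
Collecting terms (coefficients in siemens):
  0.8628·V_1 - 0.1961·V_3 = 8
  0.1972·V_3 - 0.1961·V_1 = 0
Determinant D = (0.8628)(0.1972) - (-0.1961)(-0.1961) = 0.1317
V_1 = [(8)(0.1972) - (-0.1961)(0)]/D = 11.98 V
V_3 = [(0.8628)(0) - (8)(-0.1961)]/D = 11.91 V
The requested potential is V_3 = 11.91 V.

Final answer: V_3 = 11.91 V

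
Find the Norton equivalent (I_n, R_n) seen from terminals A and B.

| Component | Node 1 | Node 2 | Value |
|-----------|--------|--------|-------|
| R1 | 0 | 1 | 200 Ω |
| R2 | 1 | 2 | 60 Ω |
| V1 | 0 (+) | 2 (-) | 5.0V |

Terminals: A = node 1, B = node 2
Find the Thévenin equivalent first; then I_n = V_th/R_th and R_n = R_th.
Step 1 — V_th is the open-circuit voltage V_A - V_B (nothing connected across the terminals).
Nodal analysis, taking node 2 as the 0 V reference.
Source V1 fixes V_0 = 5 V.
KCL at each unknown node (sum of currents leaving = 0; resistances in Ω):
  Node 1: (V_1 - 5)/200 + (V_1 - 0)/60 = 0
Collecting terms: 0.02167 × V_1 = 0.025  =>  V_1 = 1.154 V
V_th = V_1 - V_2 = 1.154 - 0 = 1.154 V
Step 2 — R_th: zero the source — replace V1 by a short circuit (node 2 merges into node 0) — and find the resistance seen between A (node 1) and B (node 0).
Reduce the network between node 1 (A) and node 0 (B) by series/parallel combination:
  Rp1 = R1 ‖ R2 (parallel, both between nodes 0 and 1) = 1/(1/200 + 1/60) = 46.15 Ω
R_th = 46.15 Ω
I_n = V_th/R_th = 1.154/46.15 = 0.025 A, and R_n = R_th = 46.15 Ω

Final answer: I_n = 0.025 A, R_n = 46.15 Ω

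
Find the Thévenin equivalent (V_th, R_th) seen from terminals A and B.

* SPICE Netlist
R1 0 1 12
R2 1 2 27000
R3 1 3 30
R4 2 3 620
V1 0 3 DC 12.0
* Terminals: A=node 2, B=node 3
Step 1 — V_th is the open-circuit voltage V_A - V_B (nothing connected across the terminals).
Nodal analysis, taking node 3 as the 0 V reference.
Source V1 fixes V_0 = 12 V.
KCL at each unknown node (sum of currents leaving = 0; resistances in Ω):
  Node 1: (V_1 - 12)/12 + (V_1 - V_2)/27000 + (V_1 - 0)/30 = 0
  Node 2: (V_2 - V_1)/27000 + (V_2 - 0)/620 = 0
Collecting terms (coefficients in siemens):
  0.1167·V_1 - 0.00003704·V_2 = 1
  0.00165·V_2 - 0.00003704·V_1 = 0
Determinant D = (0.1167)(0.00165) - (-0.00003704)(-0.00003704) = 0.0001926
V_1 = [(1)(0.00165) - (-0.00003704)(0)]/D = 8.569 V
V_2 = [(0.1167)(0) - (1)(-0.00003704)]/D = 0.1923 V
V_th = V_2 - V_3 = 0.1923 - 0 = 0.1923 V
Step 2 — R_th: zero the source — replace V1 by a short circuit (node 3 merges into node 0) — and find the resistance seen between A (node 2) and B (node 0).
Reduce the network between node 2 (A) and node 0 (B) by series/parallel combination:
  Rp1 = R1 ‖ R3 (parallel, both between nodes 0 and 1) = 1/(1/12 + 1/30) = 8.571 Ω
  Rs1 = R2 + Rp1 (series, joined only at node 1) = 27000 + 8.571 = 27010 Ω
  Rp2 = R4 ‖ Rs1 (parallel, both between nodes 0 and 2) = 1/(1/620 + 1/27010) = 606.1 Ω
R_th = 606.1 Ω

Final answer: V_th = 0.1923 V, R_th = 606.1 Ω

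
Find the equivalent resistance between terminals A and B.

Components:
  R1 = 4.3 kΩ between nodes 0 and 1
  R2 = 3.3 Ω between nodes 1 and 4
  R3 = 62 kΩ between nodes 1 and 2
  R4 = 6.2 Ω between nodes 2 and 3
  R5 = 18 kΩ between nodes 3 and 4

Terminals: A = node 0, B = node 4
Reduce the network between node 0 (A) and node 4 (B) by series/parallel combination:
  Rs1 = R3 + R4 (series, joined only at node 2) = 62000 + 6.2 = 62010 Ω
  Rs2 = R5 + Rs1 (series, joined only at node 3) = 18000 + 62010 = 80010 Ω
  Rp1 = R2 ‖ Rs2 (parallel, both between nodes 1 and 4) = 1/(1/3.3 + 1/80010) = 3.3 Ω
  Rs3 = R1 + Rp1 (series, joined only at node 1) = 4300 + 3.3 = 4303 Ω
R_eq = 4.303 kΩ

Final answer: 4.303 kΩ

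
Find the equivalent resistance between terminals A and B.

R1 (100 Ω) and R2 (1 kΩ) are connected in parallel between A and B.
Reduce the network between node 0 (A) and node 1 (B) by series/parallel combination:
  Rp1 = R1 ‖ R2 (parallel, both between nodes 0 and 1) = 1/(1/100 + 1/1000) = 90.91 Ω
R_eq = 90.91 Ω

Final answer: 90.91 Ω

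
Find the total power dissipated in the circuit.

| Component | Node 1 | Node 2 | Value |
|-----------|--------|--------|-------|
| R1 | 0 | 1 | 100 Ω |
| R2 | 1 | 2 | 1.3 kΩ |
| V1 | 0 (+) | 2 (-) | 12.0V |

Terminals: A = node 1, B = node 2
Nodal analysis, taking node 2 as the 0 V reference.
Source V1 fixes V_0 = 12 V.
KCL at each unknown node (sum of currents leaving = 0; resistances in Ω):
  Node 1: (V_1 - 12)/100 + (V_1 - 0)/1300 = 0
Collecting terms: 0.01077 × V_1 = 0.12  =>  V_1 = 11.14 V
Power in each resistor, P = (ΔV)²/R:
  P_R1 = (12 - 11.14)²/100 = 0.007347 W
  P_R2 = (11.14 - 0)²/1300 = 0.09551 W
P_total = P_R1 + P_R2 = 0.1029 W

Final answer: 0.1029 W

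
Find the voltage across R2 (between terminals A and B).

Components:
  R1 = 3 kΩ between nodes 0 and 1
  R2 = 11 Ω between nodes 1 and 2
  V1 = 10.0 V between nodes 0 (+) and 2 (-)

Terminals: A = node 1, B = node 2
R1 and R2 are in series across V1 (node 0 → node 1 → node 2), and the output A–B is taken across R2, so this is a voltage divider.
Series current: I = V1/(R1 + R2) = 10/(3000 + 11) = 10/3011 = 0.003321 A
V_R2 = I × R2 = V1 × R2/(R1 + R2) = 10 × 11/3011 = 0.03653 V

Final answer: 0.03653 V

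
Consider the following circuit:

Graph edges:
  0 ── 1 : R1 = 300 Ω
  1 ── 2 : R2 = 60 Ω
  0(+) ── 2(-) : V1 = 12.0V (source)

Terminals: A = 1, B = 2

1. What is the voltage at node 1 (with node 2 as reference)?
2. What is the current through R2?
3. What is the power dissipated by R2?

Nodal analysis, taking node 2 as the 0 V reference.
Source V1 fixes V_0 = 12 V.
KCL at each unknown node (sum of currents leaving = 0; resistances in Ω):
  Node 1: (V_1 - 12)/300 + (V_1 - 0)/60 = 0
Collecting terms: 0.02 × V_1 = 0.04  =>  V_1 = 2 V
Part 1:
  Read off the nodal solution: V_1 = 2 V
Part 2:
  I_R2 = (V_1 - V_2)/R2 = (2 - 0)/60 = 0.03333 A
  Magnitude: I_R2 = 0.03333 A
Part 3:
  I_R2 = (V_1 - V_2)/R2 = (2 - 0)/60 = 0.03333 A
  P_R2 = I_R2² × R2 = (0.03333)² × 60 = 0.06667 W

Final answers:
1. V_1 = 2 V
2. I_R2 = 0.03333 A
3. P_R2 = 0.06667 W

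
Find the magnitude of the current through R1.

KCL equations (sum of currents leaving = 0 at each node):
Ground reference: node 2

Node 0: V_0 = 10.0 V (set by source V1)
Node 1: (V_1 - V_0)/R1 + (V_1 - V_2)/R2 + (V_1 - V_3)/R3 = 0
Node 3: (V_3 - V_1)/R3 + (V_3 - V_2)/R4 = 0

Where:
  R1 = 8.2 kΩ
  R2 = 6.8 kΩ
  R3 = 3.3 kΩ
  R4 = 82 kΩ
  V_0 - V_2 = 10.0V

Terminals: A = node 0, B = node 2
Nodal analysis, taking node 2 as the 0 V reference.
Source V1 fixes V_0 = 10 V.
KCL at each unknown node (sum of currents leaving = 0; resistances in Ω):
  Node 1: (V_1 - 10)/8200 + (V_1 - 0)/6800 + (V_1 - V_3)/3300 = 0
  Node 3: (V_3 - V_1)/3300 + (V_3 - 0)/82000 = 0
Collecting terms (coefficients in siemens):
  0.000572·V_1 - 0.000303·V_3 = 0.00122
  0.0003152·V_3 - 0.000303·V_1 = 0
Determinant D = (0.000572)(0.0003152) - (-0.000303)(-0.000303) = 0.00000008849
V_1 = [(0.00122)(0.0003152) - (-0.000303)(0)]/D = 4.344 V
V_3 = [(0.000572)(0) - (0.00122)(-0.000303)]/D = 4.176 V
I_R1 = (V_0 - V_1)/R1 = (10 - 4.344)/8200 = 0.0006898 A
|I_R1| = 0.0006898 A

Final answer: |I_R1| = 0.0006898 A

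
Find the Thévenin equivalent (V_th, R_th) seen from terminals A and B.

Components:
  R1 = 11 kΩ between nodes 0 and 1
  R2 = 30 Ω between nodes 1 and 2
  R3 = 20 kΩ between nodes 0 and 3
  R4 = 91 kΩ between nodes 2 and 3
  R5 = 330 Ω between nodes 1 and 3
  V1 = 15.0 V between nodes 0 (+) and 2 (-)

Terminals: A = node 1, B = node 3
Step 1 — V_th is the open-circuit voltage V_A - V_B (nothing connected across the terminals).
Nodal analysis, taking node 2 as the 0 V reference.
Source V1 fixes V_0 = 15 V.
KCL at each unknown node (sum of currents leaving = 0; resistances in Ω):
  Node 1: (V_1 - 15)/11000 + (V_1 - 0)/30 + (V_1 - V_3)/330 = 0
  Node 3: (V_3 - 15)/20000 + (V_3 - 0)/91000 + (V_3 - V_1)/330 = 0
Collecting terms (coefficients in siemens):
  0.03645·V_1 - 0.00303·V_3 = 0.001364
  0.003091·V_3 - 0.00303·V_1 = 0.00075
Determinant D = (0.03645)(0.003091) - (-0.00303)(-0.00303) = 0.0001035
V_1 = [(0.001364)(0.003091) - (-0.00303)(0.00075)]/D = 0.06268 V
V_3 = [(0.03645)(0.00075) - (0.001364)(-0.00303)]/D = 0.3041 V
V_th = V_1 - V_3 = 0.06268 - 0.3041 = -0.2414 V
Step 2 — R_th: zero the source — replace V1 by a short circuit (node 2 merges into node 0) — and find the resistance seen between A (node 1) and B (node 3).
Reduce the network between node 1 (A) and node 3 (B) by series/parallel combination:
  Rp1 = R1 ‖ R2 (parallel, both between nodes 0 and 1) = 1/(1/11000 + 1/30) = 29.92 Ω
  Rp2 = R3 ‖ R4 (parallel, both between nodes 0 and 3) = 1/(1/20000 + 1/91000) = 16400 Ω
  Rs1 = Rp1 + Rp2 (series, joined only at node 0) = 29.92 + 16400 = 16430 Ω
  Rp3 = R5 ‖ Rs1 (parallel, both between nodes 1 and 3) = 1/(1/330 + 1/16430) = 323.5 Ω
R_th = 323.5 Ω

Final answer: V_th = -0.2414 V, R_th = 323.5 Ω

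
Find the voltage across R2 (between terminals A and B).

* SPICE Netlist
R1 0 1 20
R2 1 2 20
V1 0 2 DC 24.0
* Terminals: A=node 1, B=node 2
R1 and R2 are in series across V1 (node 0 → node 1 → node 2), and the output A–B is taken across R2, so this is a voltage divider.
Series current: I = V1/(R1 + R2) = 24/(20 + 20) = 24/40 = 0.6 A
V_R2 = I × R2 = V1 × R2/(R1 + R2) = 24 × 20/40 = 12 V

Final answer: 12 V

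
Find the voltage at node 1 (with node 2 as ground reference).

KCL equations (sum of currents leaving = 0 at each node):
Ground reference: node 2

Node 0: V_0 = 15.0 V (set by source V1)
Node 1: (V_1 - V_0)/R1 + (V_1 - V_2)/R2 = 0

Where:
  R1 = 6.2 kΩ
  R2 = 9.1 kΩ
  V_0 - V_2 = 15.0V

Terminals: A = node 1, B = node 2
Nodal analysis, taking node 2 as the 0 V reference.
Source V1 fixes V_0 = 15 V.
KCL at each unknown node (sum of currents leaving = 0; resistances in Ω):
  Node 1: (V_1 - 15)/6200 + (V_1 - 0)/9100 = 0
Collecting terms: 0.0002712 × V_1 = 0.002419  =>  V_1 = 8.922 V
The requested potential is V_1 = 8.922 V.

Final answer: V_1 = 8.922 V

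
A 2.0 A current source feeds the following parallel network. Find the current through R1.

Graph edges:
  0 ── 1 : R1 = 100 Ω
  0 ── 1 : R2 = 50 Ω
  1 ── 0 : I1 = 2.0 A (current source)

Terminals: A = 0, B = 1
All resistors sit directly between nodes 0 and 1, so they are in parallel and share one voltage V; the full source current 2 A splits among them.
1/R_par = 1/100 + 1/50 = 0.03 S  =>  R_par = 33.33 Ω
V = I × R_par = 2 × 33.33 = 66.67 V
I_R1 = V/R1 = 66.67/100 = 0.6667 A

Final answer: 0.6667 A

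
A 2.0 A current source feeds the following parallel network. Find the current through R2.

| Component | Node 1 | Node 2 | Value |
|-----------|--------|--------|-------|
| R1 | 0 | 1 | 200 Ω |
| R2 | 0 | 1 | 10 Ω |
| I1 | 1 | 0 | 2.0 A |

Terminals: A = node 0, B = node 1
All resistors sit directly between nodes 0 and 1, so they are in parallel and share one voltage V; the full source current 2 A splits among them.
1/R_par = 1/200 + 1/10 = 0.105 S  =>  R_par = 9.524 Ω
V = I × R_par = 2 × 9.524 = 19.05 V
I_R2 = V/R2 = 19.05/10 = 1.905 A

Final answer: 1.905 A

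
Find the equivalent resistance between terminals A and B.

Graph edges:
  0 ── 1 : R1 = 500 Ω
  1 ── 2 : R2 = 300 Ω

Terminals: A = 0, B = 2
Reduce the network between node 0 (A) and node 2 (B) by series/parallel combination:
  Rs1 = R1 + R2 (series, joined only at node 1) = 500 + 300 = 800 Ω
R_eq = 800 Ω

Final answer: 800 Ω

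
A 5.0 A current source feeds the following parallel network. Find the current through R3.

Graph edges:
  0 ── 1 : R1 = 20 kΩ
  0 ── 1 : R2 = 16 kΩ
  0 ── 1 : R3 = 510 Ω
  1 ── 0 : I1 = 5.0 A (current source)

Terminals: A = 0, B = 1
All resistors sit directly between nodes 0 and 1, so they are in parallel and share one voltage V; the full source current 5 A splits among them.
1/R_par = 1/20000 + 1/16000 + 1/510 = 0.002073 S  =>  R_par = 482.3 Ω
V = I × R_par = 5 × 482.3 = 2412 V
I_R3 = V/R3 = 2412/510 = 4.729 A

Final answer: 4.729 A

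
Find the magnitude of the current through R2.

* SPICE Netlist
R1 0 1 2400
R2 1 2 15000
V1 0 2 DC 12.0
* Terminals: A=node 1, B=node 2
Nodal analysis, taking node 2 as the 0 V reference.
Source V1 fixes V_0 = 12 V.
KCL at each unknown node (sum of currents leaving = 0; resistances in Ω):
  Node 1: (V_1 - 12)/2400 + (V_1 - 0)/15000 = 0
Collecting terms: 0.0004833 × V_1 = 0.005  =>  V_1 = 10.34 V
I_R2 = (V_1 - V_2)/R2 = (10.34 - 0)/15000 = 0.0006897 A
|I_R2| = 0.0006897 A

Final answer: |I_R2| = 0.0006897 A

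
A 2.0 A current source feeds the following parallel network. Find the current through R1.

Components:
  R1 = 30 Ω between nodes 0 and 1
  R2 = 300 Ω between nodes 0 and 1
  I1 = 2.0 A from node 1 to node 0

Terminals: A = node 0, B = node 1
All resistors sit directly between nodes 0 and 1, so they are in parallel and share one voltage V; the full source current 2 A splits among them.
1/R_par = 1/30 + 1/300 = 0.03667 S  =>  R_par = 27.27 Ω
V = I × R_par = 2 × 27.27 = 54.55 V
I_R1 = V/R1 = 54.55/30 = 1.818 A

Final answer: 1.818 A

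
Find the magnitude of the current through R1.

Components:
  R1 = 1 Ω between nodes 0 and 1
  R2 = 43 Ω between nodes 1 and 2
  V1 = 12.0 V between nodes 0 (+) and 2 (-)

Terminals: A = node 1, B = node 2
Nodal analysis, taking node 2 as the 0 V reference.
Source V1 fixes V_0 = 12 V.
KCL at each unknown node (sum of currents leaving = 0; resistances in Ω):
  Node 1: (V_1 - 12)/1 + (V_1 - 0)/43 = 0
Collecting terms: 1.023 × V_1 = 12  =>  V_1 = 11.73 V
I_R1 = (V_0 - V_1)/R1 = (12 - 11.73)/1 = 0.2727 A
|I_R1| = 0.2727 A

Final answer: |I_R1| = 0.2727 A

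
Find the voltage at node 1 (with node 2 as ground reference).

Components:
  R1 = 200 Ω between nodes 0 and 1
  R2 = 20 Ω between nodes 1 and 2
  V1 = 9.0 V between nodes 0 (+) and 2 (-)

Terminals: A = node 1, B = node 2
Nodal analysis, taking node 2 as the 0 V reference.
Source V1 fixes V_0 = 9 V.
KCL at each unknown node (sum of currents leaving = 0; resistances in Ω):
  Node 1: (V_1 - 9)/200 + (V_1 - 0)/20 = 0
Collecting terms: 0.055 × V_1 = 0.045  =>  V_1 = 0.8182 V
The requested potential is V_1 = 0.8182 V.

Final answer: V_1 = 0.8182 V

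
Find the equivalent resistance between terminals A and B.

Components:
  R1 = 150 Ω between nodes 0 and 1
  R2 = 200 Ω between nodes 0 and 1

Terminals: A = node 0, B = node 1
Reduce the network between node 0 (A) and node 1 (B) by series/parallel combination:
  Rp1 = R1 ‖ R2 (parallel, both between nodes 0 and 1) = 1/(1/150 + 1/200) = 85.71 Ω
R_eq = 85.71 Ω

Final answer: 85.71 Ω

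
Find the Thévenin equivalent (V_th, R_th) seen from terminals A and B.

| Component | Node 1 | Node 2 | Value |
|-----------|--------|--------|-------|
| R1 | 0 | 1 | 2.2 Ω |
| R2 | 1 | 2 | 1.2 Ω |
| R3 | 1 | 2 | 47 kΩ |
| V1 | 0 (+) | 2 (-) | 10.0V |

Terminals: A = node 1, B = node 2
Step 1 — V_th is the open-circuit voltage V_A - V_B (nothing connected across the terminals).
Nodal analysis, taking node 2 as the 0 V reference.
Source V1 fixes V_0 = 10 V.
KCL at each unknown node (sum of currents leaving = 0; resistances in Ω):
  Node 1: (V_1 - 10)/2.2 + (V_1 - 0)/1.2 + (V_1 - 0)/47000 = 0
Collecting terms: 1.288 × V_1 = 4.545  =>  V_1 = 3.529 V
V_th = V_1 - V_2 = 3.529 - 0 = 3.529 V
Step 2 — R_th: zero the source — replace V1 by a short circuit (node 2 merges into node 0) — and find the resistance seen between A (node 1) and B (node 0).
Reduce the network between node 1 (A) and node 0 (B) by series/parallel combination:
  Rp1 = R1 ‖ R2 ‖ R3 (parallel, all between nodes 0 and 1) = 1/(1/2.2 + 1/1.2 + 1/47000) = 0.7765 Ω
R_th = 0.7765 Ω

Final answer: V_th = 3.529 V, R_th = 0.7765 Ω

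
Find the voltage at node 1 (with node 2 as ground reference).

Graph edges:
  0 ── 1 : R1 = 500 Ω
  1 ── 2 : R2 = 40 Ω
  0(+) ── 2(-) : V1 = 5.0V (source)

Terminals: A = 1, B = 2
Nodal analysis, taking node 2 as the 0 V reference.
Source V1 fixes V_0 = 5 V.
KCL at each unknown node (sum of currents leaving = 0; resistances in Ω):
  Node 1: (V_1 - 5)/500 + (V_1 - 0)/40 = 0
Collecting terms: 0.027 × V_1 = 0.01  =>  V_1 = 0.3704 V
The requested potential is V_1 = 0.3704 V.

Final answer: V_1 = 0.3704 V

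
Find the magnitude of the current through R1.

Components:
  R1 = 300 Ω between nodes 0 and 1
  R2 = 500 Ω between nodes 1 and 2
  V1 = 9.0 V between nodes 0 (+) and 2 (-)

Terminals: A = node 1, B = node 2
Nodal analysis, taking node 2 as the 0 V reference.
Source V1 fixes V_0 = 9 V.
KCL at each unknown node (sum of currents leaving = 0; resistances in Ω):
  Node 1: (V_1 - 9)/300 + (V_1 - 0)/500 = 0
Collecting terms: 0.005333 × V_1 = 0.03  =>  V_1 = 5.625 V
I_R1 = (V_0 - V_1)/R1 = (9 - 5.625)/300 = 0.01125 A
|I_R1| = 0.01125 A

Final answer: |I_R1| = 0.01125 A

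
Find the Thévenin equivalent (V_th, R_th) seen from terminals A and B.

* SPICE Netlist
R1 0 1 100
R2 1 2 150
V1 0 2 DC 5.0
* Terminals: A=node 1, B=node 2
Step 1 — V_th is the open-circuit voltage V_A - V_B (nothing connected across the terminals).
Nodal analysis, taking node 2 as the 0 V reference.
Source V1 fixes V_0 = 5 V.
KCL at each unknown node (sum of currents leaving = 0; resistances in Ω):
  Node 1: (V_1 - 5)/100 + (V_1 - 0)/150 = 0
Collecting terms: 0.01667 × V_1 = 0.05  =>  V_1 = 3 V
V_th = V_1 - V_2 = 3 - 0 = 3 V
Step 2 — R_th: zero the source — replace V1 by a short circuit (node 2 merges into node 0) — and find the resistance seen between A (node 1) and B (node 0).
Reduce the network between node 1 (A) and node 0 (B) by series/parallel combination:
  Rp1 = R1 ‖ R2 (parallel, both between nodes 0 and 1) = 1/(1/100 + 1/150) = 60 Ω
R_th = 60 Ω

Final answer: V_th = 3 V, R_th = 60 Ω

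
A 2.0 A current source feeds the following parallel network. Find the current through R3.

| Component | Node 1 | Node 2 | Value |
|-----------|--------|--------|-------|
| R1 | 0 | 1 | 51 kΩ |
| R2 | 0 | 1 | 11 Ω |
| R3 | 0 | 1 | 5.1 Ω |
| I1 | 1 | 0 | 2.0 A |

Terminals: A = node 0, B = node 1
All resistors sit directly between nodes 0 and 1, so they are in parallel and share one voltage V; the full source current 2 A splits among them.
1/R_par = 1/51000 + 1/11 + 1/5.1 = 0.287 S  =>  R_par = 3.484 Ω
V = I × R_par = 2 × 3.484 = 6.968 V
I_R3 = V/R3 = 6.968/5.1 = 1.366 A

Final answer: 1.366 A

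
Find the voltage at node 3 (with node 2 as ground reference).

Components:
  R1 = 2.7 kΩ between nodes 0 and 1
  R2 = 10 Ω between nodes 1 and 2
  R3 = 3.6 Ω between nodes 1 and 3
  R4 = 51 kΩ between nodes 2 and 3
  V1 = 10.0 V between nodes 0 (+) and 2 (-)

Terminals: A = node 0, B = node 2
Nodal analysis, taking node 2 as the 0 V reference.
Source V1 fixes V_0 = 10 V.
KCL at each unknown node (sum of currents leaving = 0; resistances in Ω):
  Node 1: (V_1 - 10)/2700 + (V_1 - 0)/10 + (V_1 - V_3)/3.6 = 0
  Node 3: (V_3 - V_1)/3.6 + (V_3 - 0)/51000 = 0
Collecting terms (coefficients in siemens):
  0.3781·V_1 - 0.2778·V_3 = 0.003704
  0.2778·V_3 - 0.2778·V_1 = 0
Determinant D = (0.3781)(0.2778) - (-0.2778)(-0.2778) = 0.02789
V_1 = [(0.003704)(0.2778) - (-0.2778)(0)]/D = 0.03689 V
V_3 = [(0.3781)(0) - (0.003704)(-0.2778)]/D = 0.03689 V
The requested potential is V_3 = 0.03689 V.

Final answer: V_3 = 0.03689 V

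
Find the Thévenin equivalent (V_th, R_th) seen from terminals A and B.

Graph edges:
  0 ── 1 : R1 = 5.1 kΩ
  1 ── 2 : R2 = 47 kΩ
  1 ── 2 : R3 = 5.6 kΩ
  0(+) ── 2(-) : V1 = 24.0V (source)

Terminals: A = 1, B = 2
Step 1 — V_th is the open-circuit voltage V_A - V_B (nothing connected across the terminals).
Nodal analysis, taking node 2 as the 0 V reference.
Source V1 fixes V_0 = 24 V.
KCL at each unknown node (sum of currents leaving = 0; resistances in Ω):
  Node 1: (V_1 - 24)/5100 + (V_1 - 0)/47000 + (V_1 - 0)/5600 = 0
Collecting terms: 0.0003959 × V_1 = 0.004706  =>  V_1 = 11.89 V
V_th = V_1 - V_2 = 11.89 - 0 = 11.89 V
Step 2 — R_th: zero the source — replace V1 by a short circuit (node 2 merges into node 0) — and find the resistance seen between A (node 1) and B (node 0).
Reduce the network between node 1 (A) and node 0 (B) by series/parallel combination:
  Rp1 = R1 ‖ R2 ‖ R3 (parallel, all between nodes 0 and 1) = 1/(1/5100 + 1/47000 + 1/5600) = 2526 Ω
R_th = 2.526 kΩ

Final answer: V_th = 11.89 V, R_th = 2.526 kΩ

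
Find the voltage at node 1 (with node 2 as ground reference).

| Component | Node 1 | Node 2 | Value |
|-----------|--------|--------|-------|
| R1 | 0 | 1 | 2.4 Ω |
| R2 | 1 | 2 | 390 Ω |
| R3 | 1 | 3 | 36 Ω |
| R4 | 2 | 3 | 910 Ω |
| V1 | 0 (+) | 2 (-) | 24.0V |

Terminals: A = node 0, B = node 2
Nodal analysis, taking node 2 as the 0 V reference.
Source V1 fixes V_0 = 24 V.
KCL at each unknown node (sum of currents leaving = 0; resistances in Ω):
  Node 1: (V_1 - 24)/2.4 + (V_1 - 0)/390 + (V_1 - V_3)/36 = 0
  Node 3: (V_3 - V_1)/36 + (V_3 - 0)/910 = 0
Collecting terms (coefficients in siemens):
  0.447·V_1 - 0.02778·V_3 = 10
  0.02888·V_3 - 0.02778·V_1 = 0
Determinant D = (0.447)(0.02888) - (-0.02778)(-0.02778) = 0.01214
V_1 = [(10)(0.02888) - (-0.02778)(0)]/D = 23.79 V
V_3 = [(0.447)(0) - (10)(-0.02778)]/D = 22.89 V
The requested potential is V_1 = 23.79 V.

Final answer: V_1 = 23.79 V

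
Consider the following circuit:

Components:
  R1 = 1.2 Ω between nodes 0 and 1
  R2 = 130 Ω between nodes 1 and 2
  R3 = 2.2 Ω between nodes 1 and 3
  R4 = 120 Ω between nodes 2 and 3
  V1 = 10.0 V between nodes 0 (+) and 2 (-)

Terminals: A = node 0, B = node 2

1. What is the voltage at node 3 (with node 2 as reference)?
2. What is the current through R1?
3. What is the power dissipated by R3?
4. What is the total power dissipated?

Nodal analysis, taking node 2 as the 0 V reference.
Source V1 fixes V_0 = 10 V.
KCL at each unknown node (sum of currents leaving = 0; resistances in Ω):
  Node 1: (V_1 - 10)/1.2 + (V_1 - 0)/130 + (V_1 - V_3)/2.2 = 0
  Node 3: (V_3 - V_1)/2.2 + (V_3 - 0)/120 = 0
Collecting terms (coefficients in siemens):
  1.296·V_1 - 0.4545·V_3 = 8.333
  0.4629·V_3 - 0.4545·V_1 = 0
Determinant D = (1.296)(0.4629) - (-0.4545)(-0.4545) = 0.3931
V_1 = [(8.333)(0.4629) - (-0.4545)(0)]/D = 9.813 V
V_3 = [(1.296)(0) - (8.333)(-0.4545)]/D = 9.636 V
Part 1:
  Read off the nodal solution: V_3 = 9.636 V
Part 2:
  I_R1 = (V_0 - V_1)/R1 = (10 - 9.813)/1.2 = 0.1558 A
  Magnitude: I_R1 = 0.1558 A
Part 3:
  I_R3 = (V_1 - V_3)/R3 = (9.813 - 9.636)/2.2 = 0.0803 A
  P_R3 = I_R3² × R3 = (0.0803)² × 2.2 = 0.01419 W
Part 4:
  Power in each resistor, P = (ΔV)²/R:
    P_R1 = (10 - 9.813)²/1.2 = 0.02912 W
    P_R2 = (9.813 - 0)²/130 = 0.7407 W
    P_R3 = (9.813 - 9.636)²/2.2 = 0.01419 W
    P_R4 = (0 - 9.636)²/120 = 0.7738 W
  P_total = P_R1 + P_R2 + P_R3 + P_R4 = 1.558 W

Final answers:
1. V_3 = 9.636 V
2. I_R1 = 0.1558 A
3. P_R3 = 0.01419 W
4. P_total = 1.558 W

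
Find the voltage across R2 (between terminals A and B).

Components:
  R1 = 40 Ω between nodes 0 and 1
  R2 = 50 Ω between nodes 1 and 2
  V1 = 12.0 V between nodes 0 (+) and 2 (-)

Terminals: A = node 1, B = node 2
R1 and R2 are in series across V1 (node 0 → node 1 → node 2), and the output A–B is taken across R2, so this is a voltage divider.
Series current: I = V1/(R1 + R2) = 12/(40 + 50) = 12/90 = 0.1333 A
V_R2 = I × R2 = V1 × R2/(R1 + R2) = 12 × 50/90 = 6.667 V

Final answer: 6.667 V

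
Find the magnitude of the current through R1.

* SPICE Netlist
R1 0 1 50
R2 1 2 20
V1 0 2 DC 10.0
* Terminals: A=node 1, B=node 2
Nodal analysis, taking node 2 as the 0 V reference.
Source V1 fixes V_0 = 10 V.
KCL at each unknown node (sum of currents leaving = 0; resistances in Ω):
  Node 1: (V_1 - 10)/50 + (V_1 - 0)/20 = 0
Collecting terms: 0.07 × V_1 = 0.2  =>  V_1 = 2.857 V
I_R1 = (V_0 - V_1)/R1 = (10 - 2.857)/50 = 0.1429 A
|I_R1| = 0.1429 A

Final answer: |I_R1| = 0.1429 A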